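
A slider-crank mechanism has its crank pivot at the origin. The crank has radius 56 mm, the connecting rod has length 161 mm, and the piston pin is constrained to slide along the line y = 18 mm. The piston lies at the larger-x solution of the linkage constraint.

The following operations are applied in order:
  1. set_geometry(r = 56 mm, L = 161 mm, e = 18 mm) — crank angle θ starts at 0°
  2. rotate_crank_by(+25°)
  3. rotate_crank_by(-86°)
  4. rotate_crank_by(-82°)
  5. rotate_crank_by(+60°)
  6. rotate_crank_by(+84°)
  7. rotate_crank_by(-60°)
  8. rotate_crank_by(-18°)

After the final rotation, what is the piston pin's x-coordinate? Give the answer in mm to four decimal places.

set_geometry: r = 56 mm, L = 161 mm, e = 18 mm; θ ← 0°
rotate_crank_by(+25°): θ ← 0° +25° = 25°
rotate_crank_by(-86°): θ ← 25° -86° = -61°
rotate_crank_by(-82°): θ ← -61° -82° = -143°
rotate_crank_by(+60°): θ ← -143° +60° = -83°
rotate_crank_by(+84°): θ ← -83° +84° = 1°
rotate_crank_by(-60°): θ ← 1° -60° = -59°
rotate_crank_by(-18°): θ ← -59° -18° = -77°
crank pin P = (r cos θ, r sin θ) = (12.597259, -54.564724)
h = r sin θ − e = -54.564724 − 18 = -72.564724
x = r cos θ + √(L² − h²) = 12.597259 + √(25921.0 − 5265.6391) = 12.597259 + 143.719730 = 156.316989

156.3170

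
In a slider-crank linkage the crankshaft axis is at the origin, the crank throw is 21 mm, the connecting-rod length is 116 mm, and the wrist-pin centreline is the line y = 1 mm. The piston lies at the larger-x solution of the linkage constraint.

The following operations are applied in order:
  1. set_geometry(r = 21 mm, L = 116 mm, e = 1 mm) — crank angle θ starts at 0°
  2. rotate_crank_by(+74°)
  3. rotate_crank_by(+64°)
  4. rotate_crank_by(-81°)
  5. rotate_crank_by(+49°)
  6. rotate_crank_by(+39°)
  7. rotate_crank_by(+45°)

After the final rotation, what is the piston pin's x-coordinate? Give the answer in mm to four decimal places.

95.2259

set_geometry: r = 21 mm, L = 116 mm, e = 1 mm; θ ← 0°
rotate_crank_by(+74°): θ ← 0° +74° = 74°
rotate_crank_by(+64°): θ ← 74° +64° = 138°
rotate_crank_by(-81°): θ ← 138° -81° = 57°
rotate_crank_by(+49°): θ ← 57° +49° = 106°
rotate_crank_by(+39°): θ ← 106° +39° = 145°
rotate_crank_by(+45°): θ ← 145° +45° = 190°
crank pin P = (r cos θ, r sin θ) = (-20.680963, -3.646612)
h = r sin θ − e = -3.646612 − 1 = -4.646612
x = r cos θ + √(L² − h²) = -20.680963 + √(13456.0 − 21.5910) = -20.680963 + 115.906898 = 95.225935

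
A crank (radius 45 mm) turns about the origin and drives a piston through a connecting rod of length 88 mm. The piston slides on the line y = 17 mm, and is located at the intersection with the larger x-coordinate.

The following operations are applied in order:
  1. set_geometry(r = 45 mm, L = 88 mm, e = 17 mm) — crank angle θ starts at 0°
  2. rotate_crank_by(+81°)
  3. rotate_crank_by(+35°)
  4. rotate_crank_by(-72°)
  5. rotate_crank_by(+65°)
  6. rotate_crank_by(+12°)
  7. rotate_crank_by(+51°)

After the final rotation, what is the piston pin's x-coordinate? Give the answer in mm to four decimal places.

42.7804

set_geometry: r = 45 mm, L = 88 mm, e = 17 mm; θ ← 0°
rotate_crank_by(+81°): θ ← 0° +81° = 81°
rotate_crank_by(+35°): θ ← 81° +35° = 116°
rotate_crank_by(-72°): θ ← 116° -72° = 44°
rotate_crank_by(+65°): θ ← 44° +65° = 109°
rotate_crank_by(+12°): θ ← 109° +12° = 121°
rotate_crank_by(+51°): θ ← 121° +51° = 172°
crank pin P = (r cos θ, r sin θ) = (-44.562063, 6.262790)
h = r sin θ − e = 6.262790 − 17 = -10.737210
x = r cos θ + √(L² − h²) = -44.562063 + √(7744.0 − 115.2877) = -44.562063 + 87.342500 = 42.780437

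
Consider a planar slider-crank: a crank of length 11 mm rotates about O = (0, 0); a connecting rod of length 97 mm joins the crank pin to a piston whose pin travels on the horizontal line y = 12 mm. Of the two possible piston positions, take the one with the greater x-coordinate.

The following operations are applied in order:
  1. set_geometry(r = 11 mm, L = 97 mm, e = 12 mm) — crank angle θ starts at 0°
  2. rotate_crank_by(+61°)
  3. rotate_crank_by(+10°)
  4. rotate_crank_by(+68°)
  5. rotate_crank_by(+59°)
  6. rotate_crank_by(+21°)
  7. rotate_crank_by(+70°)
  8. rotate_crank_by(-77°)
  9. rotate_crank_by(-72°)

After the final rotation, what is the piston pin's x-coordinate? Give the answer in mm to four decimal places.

88.4482

set_geometry: r = 11 mm, L = 97 mm, e = 12 mm; θ ← 0°
rotate_crank_by(+61°): θ ← 0° +61° = 61°
rotate_crank_by(+10°): θ ← 61° +10° = 71°
rotate_crank_by(+68°): θ ← 71° +68° = 139°
rotate_crank_by(+59°): θ ← 139° +59° = 198°
rotate_crank_by(+21°): θ ← 198° +21° = 219°
rotate_crank_by(+70°): θ ← 219° +70° = 289°
rotate_crank_by(-77°): θ ← 289° -77° = 212°
rotate_crank_by(-72°): θ ← 212° -72° = 140°
crank pin P = (r cos θ, r sin θ) = (-8.426489, 7.070664)
h = r sin θ − e = 7.070664 − 12 = -4.929336
x = r cos θ + √(L² − h²) = -8.426489 + √(9409.0 − 24.2984) = -8.426489 + 96.874670 = 88.448181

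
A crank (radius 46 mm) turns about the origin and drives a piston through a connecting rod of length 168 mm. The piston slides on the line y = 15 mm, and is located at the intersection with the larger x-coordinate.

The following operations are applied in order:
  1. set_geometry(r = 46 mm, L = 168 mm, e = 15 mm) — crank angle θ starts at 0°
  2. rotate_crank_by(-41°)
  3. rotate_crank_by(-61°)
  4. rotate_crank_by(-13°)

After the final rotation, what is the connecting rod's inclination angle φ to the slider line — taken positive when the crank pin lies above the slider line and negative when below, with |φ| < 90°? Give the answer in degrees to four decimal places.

-19.7211

set_geometry: r = 46 mm, L = 168 mm, e = 15 mm; θ ← 0°
rotate_crank_by(-41°): θ ← 0° -41° = -41°
rotate_crank_by(-61°): θ ← -41° -61° = -102°
rotate_crank_by(-13°): θ ← -102° -13° = -115°
crank pin P = (r cos θ, r sin θ) = (-19.440440, -41.690158)
h = r sin θ − e = -41.690158 − 15 = -56.690158
sin φ = h / L = -56.690158 / 168 = -0.33744142
φ = arcsin(-0.33744142) = -19.721068°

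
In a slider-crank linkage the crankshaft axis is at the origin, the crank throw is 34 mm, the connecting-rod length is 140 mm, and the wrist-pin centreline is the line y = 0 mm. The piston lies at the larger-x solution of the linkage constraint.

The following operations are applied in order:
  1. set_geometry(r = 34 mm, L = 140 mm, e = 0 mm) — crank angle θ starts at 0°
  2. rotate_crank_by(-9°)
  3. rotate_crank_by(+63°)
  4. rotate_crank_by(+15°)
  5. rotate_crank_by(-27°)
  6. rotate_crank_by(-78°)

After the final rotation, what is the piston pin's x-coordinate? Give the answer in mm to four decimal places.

set_geometry: r = 34 mm, L = 140 mm, e = 0 mm; θ ← 0°
rotate_crank_by(-9°): θ ← 0° -9° = -9°
rotate_crank_by(+63°): θ ← -9° +63° = 54°
rotate_crank_by(+15°): θ ← 54° +15° = 69°
rotate_crank_by(-27°): θ ← 69° -27° = 42°
rotate_crank_by(-78°): θ ← 42° -78° = -36°
crank pin P = (r cos θ, r sin θ) = (27.506578, -19.984699)
h = r sin θ − e = -19.984699 − 0 = -19.984699
x = r cos θ + √(L² − h²) = 27.506578 + √(19600.0 − 399.3882) = 27.506578 + 138.566272 = 166.072850

166.0729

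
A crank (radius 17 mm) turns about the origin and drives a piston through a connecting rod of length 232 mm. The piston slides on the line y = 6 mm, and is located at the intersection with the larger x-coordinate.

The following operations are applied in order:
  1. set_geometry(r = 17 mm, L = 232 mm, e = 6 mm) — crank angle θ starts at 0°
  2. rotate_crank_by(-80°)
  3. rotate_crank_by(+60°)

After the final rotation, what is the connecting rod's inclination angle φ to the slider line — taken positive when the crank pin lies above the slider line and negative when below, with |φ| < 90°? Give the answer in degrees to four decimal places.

set_geometry: r = 17 mm, L = 232 mm, e = 6 mm; θ ← 0°
rotate_crank_by(-80°): θ ← 0° -80° = -80°
rotate_crank_by(+60°): θ ← -80° +60° = -20°
crank pin P = (r cos θ, r sin θ) = (15.974775, -5.814342)
h = r sin θ − e = -5.814342 − 6 = -11.814342
sin φ = h / L = -11.814342 / 232 = -0.05092389
φ = arcsin(-0.05092389) = -2.918986°

-2.9190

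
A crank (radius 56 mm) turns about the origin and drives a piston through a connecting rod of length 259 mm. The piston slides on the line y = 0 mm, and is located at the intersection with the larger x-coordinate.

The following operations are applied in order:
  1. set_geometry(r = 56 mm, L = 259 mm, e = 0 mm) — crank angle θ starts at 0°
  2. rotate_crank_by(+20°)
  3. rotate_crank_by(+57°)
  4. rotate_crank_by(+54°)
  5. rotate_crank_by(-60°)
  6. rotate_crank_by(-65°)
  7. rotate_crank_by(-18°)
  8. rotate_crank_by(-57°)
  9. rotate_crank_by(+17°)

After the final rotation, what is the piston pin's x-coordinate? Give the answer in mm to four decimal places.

289.6900

set_geometry: r = 56 mm, L = 259 mm, e = 0 mm; θ ← 0°
rotate_crank_by(+20°): θ ← 0° +20° = 20°
rotate_crank_by(+57°): θ ← 20° +57° = 77°
rotate_crank_by(+54°): θ ← 77° +54° = 131°
rotate_crank_by(-60°): θ ← 131° -60° = 71°
rotate_crank_by(-65°): θ ← 71° -65° = 6°
rotate_crank_by(-18°): θ ← 6° -18° = -12°
rotate_crank_by(-57°): θ ← -12° -57° = -69°
rotate_crank_by(+17°): θ ← -69° +17° = -52°
crank pin P = (r cos θ, r sin θ) = (34.477043, -44.128602)
h = r sin θ − e = -44.128602 − 0 = -44.128602
x = r cos θ + √(L² − h²) = 34.477043 + √(67081.0 − 1947.3335) = 34.477043 + 255.212983 = 289.690025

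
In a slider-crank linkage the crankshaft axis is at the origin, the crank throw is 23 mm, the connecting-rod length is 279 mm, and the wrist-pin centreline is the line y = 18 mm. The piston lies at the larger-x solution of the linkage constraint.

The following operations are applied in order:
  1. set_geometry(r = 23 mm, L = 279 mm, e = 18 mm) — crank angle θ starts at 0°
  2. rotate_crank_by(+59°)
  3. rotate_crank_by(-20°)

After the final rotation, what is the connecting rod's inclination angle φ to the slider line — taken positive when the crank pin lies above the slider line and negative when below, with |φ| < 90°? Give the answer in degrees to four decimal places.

set_geometry: r = 23 mm, L = 279 mm, e = 18 mm; θ ← 0°
rotate_crank_by(+59°): θ ← 0° +59° = 59°
rotate_crank_by(-20°): θ ← 59° -20° = 39°
crank pin P = (r cos θ, r sin θ) = (17.874357, 14.474369)
h = r sin θ − e = 14.474369 − 18 = -3.525631
sin φ = h / L = -3.525631 / 279 = -0.01263667
φ = arcsin(-0.01263667) = -0.724047°

-0.7240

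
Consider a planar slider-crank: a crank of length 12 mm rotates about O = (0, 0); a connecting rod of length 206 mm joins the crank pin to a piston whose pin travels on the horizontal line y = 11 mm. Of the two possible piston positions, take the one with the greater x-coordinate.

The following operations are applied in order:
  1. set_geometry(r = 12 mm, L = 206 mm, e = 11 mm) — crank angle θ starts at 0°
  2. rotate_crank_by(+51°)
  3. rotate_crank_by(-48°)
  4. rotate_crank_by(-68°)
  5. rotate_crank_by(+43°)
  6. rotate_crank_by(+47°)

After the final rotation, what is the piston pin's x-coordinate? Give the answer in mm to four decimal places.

216.7904

set_geometry: r = 12 mm, L = 206 mm, e = 11 mm; θ ← 0°
rotate_crank_by(+51°): θ ← 0° +51° = 51°
rotate_crank_by(-48°): θ ← 51° -48° = 3°
rotate_crank_by(-68°): θ ← 3° -68° = -65°
rotate_crank_by(+43°): θ ← -65° +43° = -22°
rotate_crank_by(+47°): θ ← -22° +47° = 25°
crank pin P = (r cos θ, r sin θ) = (10.875693, 5.071419)
h = r sin θ − e = 5.071419 − 11 = -5.928581
x = r cos θ + √(L² − h²) = 10.875693 + √(42436.0 − 35.1481) = 10.875693 + 205.914671 = 216.790365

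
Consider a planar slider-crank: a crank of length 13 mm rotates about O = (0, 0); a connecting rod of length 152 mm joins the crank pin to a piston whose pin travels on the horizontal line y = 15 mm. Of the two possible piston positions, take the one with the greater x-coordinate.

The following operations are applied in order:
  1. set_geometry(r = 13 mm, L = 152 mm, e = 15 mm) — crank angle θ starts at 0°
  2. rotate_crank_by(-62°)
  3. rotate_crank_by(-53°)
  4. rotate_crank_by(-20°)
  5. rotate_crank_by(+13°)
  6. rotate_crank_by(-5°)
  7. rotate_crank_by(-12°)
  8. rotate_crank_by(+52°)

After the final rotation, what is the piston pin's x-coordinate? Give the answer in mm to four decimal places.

150.0825

set_geometry: r = 13 mm, L = 152 mm, e = 15 mm; θ ← 0°
rotate_crank_by(-62°): θ ← 0° -62° = -62°
rotate_crank_by(-53°): θ ← -62° -53° = -115°
rotate_crank_by(-20°): θ ← -115° -20° = -135°
rotate_crank_by(+13°): θ ← -135° +13° = -122°
rotate_crank_by(-5°): θ ← -122° -5° = -127°
rotate_crank_by(-12°): θ ← -127° -12° = -139°
rotate_crank_by(+52°): θ ← -139° +52° = -87°
crank pin P = (r cos θ, r sin θ) = (0.680367, -12.982184)
h = r sin θ − e = -12.982184 − 15 = -27.982184
x = r cos θ + √(L² − h²) = 0.680367 + √(23104.0 − 783.0026) = 0.680367 + 149.402133 = 150.082501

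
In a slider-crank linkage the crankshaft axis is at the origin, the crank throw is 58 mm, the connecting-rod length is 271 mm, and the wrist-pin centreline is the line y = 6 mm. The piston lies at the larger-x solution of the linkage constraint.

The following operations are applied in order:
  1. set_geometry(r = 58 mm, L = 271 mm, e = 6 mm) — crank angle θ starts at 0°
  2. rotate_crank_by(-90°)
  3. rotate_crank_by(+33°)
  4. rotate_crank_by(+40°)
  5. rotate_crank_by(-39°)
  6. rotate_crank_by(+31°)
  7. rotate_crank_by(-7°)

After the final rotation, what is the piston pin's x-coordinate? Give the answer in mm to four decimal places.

317.6854

set_geometry: r = 58 mm, L = 271 mm, e = 6 mm; θ ← 0°
rotate_crank_by(-90°): θ ← 0° -90° = -90°
rotate_crank_by(+33°): θ ← -90° +33° = -57°
rotate_crank_by(+40°): θ ← -57° +40° = -17°
rotate_crank_by(-39°): θ ← -17° -39° = -56°
rotate_crank_by(+31°): θ ← -56° +31° = -25°
rotate_crank_by(-7°): θ ← -25° -7° = -32°
crank pin P = (r cos θ, r sin θ) = (49.186790, -30.735317)
h = r sin θ − e = -30.735317 − 6 = -36.735317
x = r cos θ + √(L² − h²) = 49.186790 + √(73441.0 − 1349.4835) = 49.186790 + 268.498634 = 317.685424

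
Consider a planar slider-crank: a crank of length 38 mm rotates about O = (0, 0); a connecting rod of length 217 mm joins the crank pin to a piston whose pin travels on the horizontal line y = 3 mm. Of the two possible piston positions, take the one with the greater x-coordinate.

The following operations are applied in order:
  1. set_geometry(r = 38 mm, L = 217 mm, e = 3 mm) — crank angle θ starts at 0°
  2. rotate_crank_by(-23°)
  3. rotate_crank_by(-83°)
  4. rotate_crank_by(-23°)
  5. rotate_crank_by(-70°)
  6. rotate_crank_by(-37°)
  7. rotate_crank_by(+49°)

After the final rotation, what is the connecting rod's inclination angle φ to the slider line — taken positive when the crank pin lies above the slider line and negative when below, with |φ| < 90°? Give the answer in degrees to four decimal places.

0.4307

set_geometry: r = 38 mm, L = 217 mm, e = 3 mm; θ ← 0°
rotate_crank_by(-23°): θ ← 0° -23° = -23°
rotate_crank_by(-83°): θ ← -23° -83° = -106°
rotate_crank_by(-23°): θ ← -106° -23° = -129°
rotate_crank_by(-70°): θ ← -129° -70° = -199°
rotate_crank_by(-37°): θ ← -199° -37° = -236°
rotate_crank_by(+49°): θ ← -236° +49° = -187°
crank pin P = (r cos θ, r sin θ) = (-37.716754, 4.631035)
h = r sin θ − e = 4.631035 − 3 = 1.631035
sin φ = h / L = 1.631035 / 217 = 0.00751629
φ = arcsin(0.00751629) = 0.430656°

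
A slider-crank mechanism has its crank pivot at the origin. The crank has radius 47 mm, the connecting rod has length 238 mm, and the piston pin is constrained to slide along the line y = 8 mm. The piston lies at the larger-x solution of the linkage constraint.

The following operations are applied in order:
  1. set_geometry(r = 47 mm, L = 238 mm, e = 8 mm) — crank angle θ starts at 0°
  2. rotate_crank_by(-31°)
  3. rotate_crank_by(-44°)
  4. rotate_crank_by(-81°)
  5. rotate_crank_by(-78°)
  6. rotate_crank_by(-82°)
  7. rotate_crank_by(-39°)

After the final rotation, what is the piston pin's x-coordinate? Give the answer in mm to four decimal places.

set_geometry: r = 47 mm, L = 238 mm, e = 8 mm; θ ← 0°
rotate_crank_by(-31°): θ ← 0° -31° = -31°
rotate_crank_by(-44°): θ ← -31° -44° = -75°
rotate_crank_by(-81°): θ ← -75° -81° = -156°
rotate_crank_by(-78°): θ ← -156° -78° = -234°
rotate_crank_by(-82°): θ ← -234° -82° = -316°
rotate_crank_by(-39°): θ ← -316° -39° = -355°
crank pin P = (r cos θ, r sin θ) = (46.821151, 4.096320)
h = r sin θ − e = 4.096320 − 8 = -3.903680
x = r cos θ + √(L² − h²) = 46.821151 + √(56644.0 − 15.2387) = 46.821151 + 237.967984 = 284.789135

284.7891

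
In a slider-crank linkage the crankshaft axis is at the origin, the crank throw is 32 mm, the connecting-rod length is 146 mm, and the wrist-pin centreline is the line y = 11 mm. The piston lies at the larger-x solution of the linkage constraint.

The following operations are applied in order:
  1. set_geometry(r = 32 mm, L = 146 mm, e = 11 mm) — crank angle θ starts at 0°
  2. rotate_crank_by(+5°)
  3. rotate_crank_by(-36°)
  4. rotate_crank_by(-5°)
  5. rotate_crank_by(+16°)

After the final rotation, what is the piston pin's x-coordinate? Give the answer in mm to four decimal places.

set_geometry: r = 32 mm, L = 146 mm, e = 11 mm; θ ← 0°
rotate_crank_by(+5°): θ ← 0° +5° = 5°
rotate_crank_by(-36°): θ ← 5° -36° = -31°
rotate_crank_by(-5°): θ ← -31° -5° = -36°
rotate_crank_by(+16°): θ ← -36° +16° = -20°
crank pin P = (r cos θ, r sin θ) = (30.070164, -10.944645)
h = r sin θ − e = -10.944645 − 11 = -21.944645
x = r cos θ + √(L² − h²) = 30.070164 + √(21316.0 − 481.5674) = 30.070164 + 144.341375 = 174.411539

174.4115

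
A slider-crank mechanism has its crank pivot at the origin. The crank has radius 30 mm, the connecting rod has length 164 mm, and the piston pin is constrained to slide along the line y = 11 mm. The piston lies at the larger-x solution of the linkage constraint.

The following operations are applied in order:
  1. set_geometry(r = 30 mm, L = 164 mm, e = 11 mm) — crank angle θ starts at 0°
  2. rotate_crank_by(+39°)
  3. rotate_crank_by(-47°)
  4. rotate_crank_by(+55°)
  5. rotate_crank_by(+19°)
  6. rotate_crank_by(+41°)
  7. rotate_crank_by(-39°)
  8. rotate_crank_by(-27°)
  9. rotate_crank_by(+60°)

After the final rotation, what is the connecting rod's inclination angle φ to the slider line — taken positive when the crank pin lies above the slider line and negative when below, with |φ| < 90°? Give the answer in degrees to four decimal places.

6.4590

set_geometry: r = 30 mm, L = 164 mm, e = 11 mm; θ ← 0°
rotate_crank_by(+39°): θ ← 0° +39° = 39°
rotate_crank_by(-47°): θ ← 39° -47° = -8°
rotate_crank_by(+55°): θ ← -8° +55° = 47°
rotate_crank_by(+19°): θ ← 47° +19° = 66°
rotate_crank_by(+41°): θ ← 66° +41° = 107°
rotate_crank_by(-39°): θ ← 107° -39° = 68°
rotate_crank_by(-27°): θ ← 68° -27° = 41°
rotate_crank_by(+60°): θ ← 41° +60° = 101°
crank pin P = (r cos θ, r sin θ) = (-5.724270, 29.448816)
h = r sin θ − e = 29.448816 − 11 = 18.448816
sin φ = h / L = 18.448816 / 164 = 0.11249278
φ = arcsin(0.11249278) = 6.459033°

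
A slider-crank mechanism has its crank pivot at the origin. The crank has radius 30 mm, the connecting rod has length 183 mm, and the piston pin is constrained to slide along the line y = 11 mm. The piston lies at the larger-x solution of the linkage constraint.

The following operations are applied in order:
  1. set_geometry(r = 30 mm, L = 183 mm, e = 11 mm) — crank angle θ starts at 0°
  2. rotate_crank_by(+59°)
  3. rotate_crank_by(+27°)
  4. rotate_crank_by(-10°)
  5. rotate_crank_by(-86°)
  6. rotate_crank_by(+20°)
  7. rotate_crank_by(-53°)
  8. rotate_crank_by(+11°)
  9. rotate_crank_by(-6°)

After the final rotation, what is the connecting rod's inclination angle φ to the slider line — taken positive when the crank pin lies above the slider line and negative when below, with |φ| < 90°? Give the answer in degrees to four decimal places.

set_geometry: r = 30 mm, L = 183 mm, e = 11 mm; θ ← 0°
rotate_crank_by(+59°): θ ← 0° +59° = 59°
rotate_crank_by(+27°): θ ← 59° +27° = 86°
rotate_crank_by(-10°): θ ← 86° -10° = 76°
rotate_crank_by(-86°): θ ← 76° -86° = -10°
rotate_crank_by(+20°): θ ← -10° +20° = 10°
rotate_crank_by(-53°): θ ← 10° -53° = -43°
rotate_crank_by(+11°): θ ← -43° +11° = -32°
rotate_crank_by(-6°): θ ← -32° -6° = -38°
crank pin P = (r cos θ, r sin θ) = (23.640323, -18.469844)
h = r sin θ − e = -18.469844 − 11 = -29.469844
sin φ = h / L = -29.469844 / 183 = -0.16103740
φ = arcsin(-0.16103740) = -9.267116°

-9.2671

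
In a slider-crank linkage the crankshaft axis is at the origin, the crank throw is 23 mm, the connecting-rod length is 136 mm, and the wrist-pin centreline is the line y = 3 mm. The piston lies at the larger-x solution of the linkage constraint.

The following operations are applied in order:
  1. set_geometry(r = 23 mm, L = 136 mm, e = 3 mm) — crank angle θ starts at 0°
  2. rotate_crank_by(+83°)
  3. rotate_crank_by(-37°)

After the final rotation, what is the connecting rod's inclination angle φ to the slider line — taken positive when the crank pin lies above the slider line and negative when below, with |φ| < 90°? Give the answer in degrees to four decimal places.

5.7158

set_geometry: r = 23 mm, L = 136 mm, e = 3 mm; θ ← 0°
rotate_crank_by(+83°): θ ← 0° +83° = 83°
rotate_crank_by(-37°): θ ← 83° -37° = 46°
crank pin P = (r cos θ, r sin θ) = (15.977143, 16.544815)
h = r sin θ − e = 16.544815 − 3 = 13.544815
sin φ = h / L = 13.544815 / 136 = 0.09959423
φ = arcsin(0.09959423) = 5.715805°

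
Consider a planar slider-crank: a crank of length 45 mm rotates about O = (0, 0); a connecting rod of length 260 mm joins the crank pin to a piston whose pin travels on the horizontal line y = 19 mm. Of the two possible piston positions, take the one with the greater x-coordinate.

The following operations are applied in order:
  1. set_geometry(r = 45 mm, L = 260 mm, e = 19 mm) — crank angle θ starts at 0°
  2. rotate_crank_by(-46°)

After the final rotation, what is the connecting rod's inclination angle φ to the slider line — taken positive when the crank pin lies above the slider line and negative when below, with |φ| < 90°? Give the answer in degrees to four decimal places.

set_geometry: r = 45 mm, L = 260 mm, e = 19 mm; θ ← 0°
rotate_crank_by(-46°): θ ← 0° -46° = -46°
crank pin P = (r cos θ, r sin θ) = (31.259627, -32.370291)
h = r sin θ − e = -32.370291 − 19 = -51.370291
sin φ = h / L = -51.370291 / 260 = -0.19757804
φ = arcsin(-0.19757804) = -11.395365°

-11.3954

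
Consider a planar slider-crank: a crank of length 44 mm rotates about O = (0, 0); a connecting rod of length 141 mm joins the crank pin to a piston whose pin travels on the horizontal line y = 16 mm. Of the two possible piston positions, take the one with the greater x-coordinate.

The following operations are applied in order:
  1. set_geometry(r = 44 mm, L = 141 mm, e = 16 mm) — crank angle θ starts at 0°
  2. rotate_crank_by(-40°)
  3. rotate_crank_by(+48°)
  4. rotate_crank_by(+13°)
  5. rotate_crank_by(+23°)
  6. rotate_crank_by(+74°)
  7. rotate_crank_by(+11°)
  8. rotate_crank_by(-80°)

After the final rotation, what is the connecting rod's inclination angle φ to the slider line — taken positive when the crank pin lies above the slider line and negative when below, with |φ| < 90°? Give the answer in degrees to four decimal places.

set_geometry: r = 44 mm, L = 141 mm, e = 16 mm; θ ← 0°
rotate_crank_by(-40°): θ ← 0° -40° = -40°
rotate_crank_by(+48°): θ ← -40° +48° = 8°
rotate_crank_by(+13°): θ ← 8° +13° = 21°
rotate_crank_by(+23°): θ ← 21° +23° = 44°
rotate_crank_by(+74°): θ ← 44° +74° = 118°
rotate_crank_by(+11°): θ ← 118° +11° = 129°
rotate_crank_by(-80°): θ ← 129° -80° = 49°
crank pin P = (r cos θ, r sin θ) = (28.866597, 33.207222)
h = r sin θ − e = 33.207222 − 16 = 17.207222
sin φ = h / L = 17.207222 / 141 = 0.12203703
φ = arcsin(0.12203703) = 7.009680°

7.0097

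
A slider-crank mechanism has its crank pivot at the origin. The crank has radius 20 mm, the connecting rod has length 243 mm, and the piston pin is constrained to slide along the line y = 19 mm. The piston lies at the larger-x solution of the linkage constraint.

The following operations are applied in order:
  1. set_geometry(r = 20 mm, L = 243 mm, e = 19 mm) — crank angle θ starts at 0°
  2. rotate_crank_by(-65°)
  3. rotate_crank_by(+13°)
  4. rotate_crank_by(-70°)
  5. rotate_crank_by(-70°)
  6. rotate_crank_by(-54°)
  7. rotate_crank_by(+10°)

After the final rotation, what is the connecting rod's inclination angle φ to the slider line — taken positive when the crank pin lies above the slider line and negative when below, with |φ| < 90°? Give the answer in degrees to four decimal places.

-0.5704

set_geometry: r = 20 mm, L = 243 mm, e = 19 mm; θ ← 0°
rotate_crank_by(-65°): θ ← 0° -65° = -65°
rotate_crank_by(+13°): θ ← -65° +13° = -52°
rotate_crank_by(-70°): θ ← -52° -70° = -122°
rotate_crank_by(-70°): θ ← -122° -70° = -192°
rotate_crank_by(-54°): θ ← -192° -54° = -246°
rotate_crank_by(+10°): θ ← -246° +10° = -236°
crank pin P = (r cos θ, r sin θ) = (-11.183858, 16.580751)
h = r sin θ − e = 16.580751 − 19 = -2.419249
sin φ = h / L = -2.419249 / 243 = -0.00995576
φ = arcsin(-0.00995576) = -0.570432°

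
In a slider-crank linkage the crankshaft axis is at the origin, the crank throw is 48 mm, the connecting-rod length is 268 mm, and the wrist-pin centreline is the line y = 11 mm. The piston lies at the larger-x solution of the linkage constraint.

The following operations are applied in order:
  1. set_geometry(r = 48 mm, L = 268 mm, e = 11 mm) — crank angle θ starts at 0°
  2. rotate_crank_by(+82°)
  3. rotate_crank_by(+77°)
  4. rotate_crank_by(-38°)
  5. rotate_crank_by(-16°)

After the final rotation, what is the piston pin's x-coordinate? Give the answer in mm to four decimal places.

set_geometry: r = 48 mm, L = 268 mm, e = 11 mm; θ ← 0°
rotate_crank_by(+82°): θ ← 0° +82° = 82°
rotate_crank_by(+77°): θ ← 82° +77° = 159°
rotate_crank_by(-38°): θ ← 159° -38° = 121°
rotate_crank_by(-16°): θ ← 121° -16° = 105°
crank pin P = (r cos θ, r sin θ) = (-12.423314, 46.364440)
h = r sin θ − e = 46.364440 − 11 = 35.364440
x = r cos θ + √(L² − h²) = -12.423314 + √(71824.0 − 1250.6436) = -12.423314 + 265.656463 = 253.233149

253.2331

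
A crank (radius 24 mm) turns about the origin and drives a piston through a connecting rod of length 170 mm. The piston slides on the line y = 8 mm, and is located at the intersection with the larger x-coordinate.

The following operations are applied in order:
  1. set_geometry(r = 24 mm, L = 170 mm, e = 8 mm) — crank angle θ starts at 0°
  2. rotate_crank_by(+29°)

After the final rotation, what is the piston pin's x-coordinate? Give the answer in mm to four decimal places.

set_geometry: r = 24 mm, L = 170 mm, e = 8 mm; θ ← 0°
rotate_crank_by(+29°): θ ← 0° +29° = 29°
crank pin P = (r cos θ, r sin θ) = (20.990873, 11.635431)
h = r sin θ − e = 11.635431 − 8 = 3.635431
x = r cos θ + √(L² − h²) = 20.990873 + √(28900.0 − 13.2164) = 20.990873 + 169.961124 = 190.951997

190.9520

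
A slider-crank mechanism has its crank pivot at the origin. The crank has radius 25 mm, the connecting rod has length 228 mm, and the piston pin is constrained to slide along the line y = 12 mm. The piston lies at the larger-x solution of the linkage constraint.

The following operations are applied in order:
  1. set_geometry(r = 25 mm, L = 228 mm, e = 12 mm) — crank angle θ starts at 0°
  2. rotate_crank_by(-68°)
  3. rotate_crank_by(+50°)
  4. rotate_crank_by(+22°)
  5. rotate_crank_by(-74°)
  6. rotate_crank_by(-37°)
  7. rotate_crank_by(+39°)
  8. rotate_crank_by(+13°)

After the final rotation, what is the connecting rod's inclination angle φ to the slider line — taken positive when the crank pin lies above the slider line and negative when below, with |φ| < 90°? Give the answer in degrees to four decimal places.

set_geometry: r = 25 mm, L = 228 mm, e = 12 mm; θ ← 0°
rotate_crank_by(-68°): θ ← 0° -68° = -68°
rotate_crank_by(+50°): θ ← -68° +50° = -18°
rotate_crank_by(+22°): θ ← -18° +22° = 4°
rotate_crank_by(-74°): θ ← 4° -74° = -70°
rotate_crank_by(-37°): θ ← -70° -37° = -107°
rotate_crank_by(+39°): θ ← -107° +39° = -68°
rotate_crank_by(+13°): θ ← -68° +13° = -55°
crank pin P = (r cos θ, r sin θ) = (14.339411, -20.478801)
h = r sin θ − e = -20.478801 − 12 = -32.478801
sin φ = h / L = -32.478801 / 228 = -0.14245088
φ = arcsin(-0.14245088) = -8.189693°

-8.1897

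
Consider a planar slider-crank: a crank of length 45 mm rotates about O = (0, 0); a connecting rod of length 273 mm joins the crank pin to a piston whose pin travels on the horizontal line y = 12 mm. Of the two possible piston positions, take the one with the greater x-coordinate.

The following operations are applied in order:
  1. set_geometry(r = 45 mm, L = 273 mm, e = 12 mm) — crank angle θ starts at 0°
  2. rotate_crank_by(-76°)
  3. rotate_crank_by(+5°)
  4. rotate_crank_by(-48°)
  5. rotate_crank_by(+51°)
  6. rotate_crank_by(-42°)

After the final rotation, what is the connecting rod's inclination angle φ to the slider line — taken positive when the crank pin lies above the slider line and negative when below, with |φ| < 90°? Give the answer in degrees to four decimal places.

-11.4697

set_geometry: r = 45 mm, L = 273 mm, e = 12 mm; θ ← 0°
rotate_crank_by(-76°): θ ← 0° -76° = -76°
rotate_crank_by(+5°): θ ← -76° +5° = -71°
rotate_crank_by(-48°): θ ← -71° -48° = -119°
rotate_crank_by(+51°): θ ← -119° +51° = -68°
rotate_crank_by(-42°): θ ← -68° -42° = -110°
crank pin P = (r cos θ, r sin θ) = (-15.390906, -42.286168)
h = r sin θ − e = -42.286168 − 12 = -54.286168
sin φ = h / L = -54.286168 / 273 = -0.19885043
φ = arcsin(-0.19885043) = -11.469743°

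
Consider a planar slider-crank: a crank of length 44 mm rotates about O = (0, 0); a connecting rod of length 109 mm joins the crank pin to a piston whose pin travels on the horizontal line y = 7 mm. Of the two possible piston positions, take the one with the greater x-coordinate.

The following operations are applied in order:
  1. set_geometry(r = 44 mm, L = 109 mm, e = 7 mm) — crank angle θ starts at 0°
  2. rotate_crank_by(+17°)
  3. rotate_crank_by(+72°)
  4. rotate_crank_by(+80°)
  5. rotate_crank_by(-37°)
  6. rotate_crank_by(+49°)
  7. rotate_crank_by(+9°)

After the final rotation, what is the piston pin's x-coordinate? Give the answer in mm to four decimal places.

set_geometry: r = 44 mm, L = 109 mm, e = 7 mm; θ ← 0°
rotate_crank_by(+17°): θ ← 0° +17° = 17°
rotate_crank_by(+72°): θ ← 17° +72° = 89°
rotate_crank_by(+80°): θ ← 89° +80° = 169°
rotate_crank_by(-37°): θ ← 169° -37° = 132°
rotate_crank_by(+49°): θ ← 132° +49° = 181°
rotate_crank_by(+9°): θ ← 181° +9° = 190°
crank pin P = (r cos θ, r sin θ) = (-43.331541, -7.640520)
h = r sin θ − e = -7.640520 − 7 = -14.640520
x = r cos θ + √(L² − h²) = -43.331541 + √(11881.0 − 214.3448) = -43.331541 + 108.012292 = 64.680751

64.6808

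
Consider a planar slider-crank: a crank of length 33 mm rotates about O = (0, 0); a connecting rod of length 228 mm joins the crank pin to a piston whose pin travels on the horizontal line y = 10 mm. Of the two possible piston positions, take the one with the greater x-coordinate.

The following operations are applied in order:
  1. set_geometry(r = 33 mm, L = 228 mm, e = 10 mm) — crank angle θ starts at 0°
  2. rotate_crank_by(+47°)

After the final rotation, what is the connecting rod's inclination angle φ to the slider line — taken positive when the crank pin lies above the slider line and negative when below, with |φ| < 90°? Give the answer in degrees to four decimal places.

set_geometry: r = 33 mm, L = 228 mm, e = 10 mm; θ ← 0°
rotate_crank_by(+47°): θ ← 0° +47° = 47°
crank pin P = (r cos θ, r sin θ) = (22.505946, 24.134672)
h = r sin θ − e = 24.134672 − 10 = 14.134672
sin φ = h / L = 14.134672 / 228 = 0.06199418
φ = arcsin(0.06199418) = 3.554284°

3.5543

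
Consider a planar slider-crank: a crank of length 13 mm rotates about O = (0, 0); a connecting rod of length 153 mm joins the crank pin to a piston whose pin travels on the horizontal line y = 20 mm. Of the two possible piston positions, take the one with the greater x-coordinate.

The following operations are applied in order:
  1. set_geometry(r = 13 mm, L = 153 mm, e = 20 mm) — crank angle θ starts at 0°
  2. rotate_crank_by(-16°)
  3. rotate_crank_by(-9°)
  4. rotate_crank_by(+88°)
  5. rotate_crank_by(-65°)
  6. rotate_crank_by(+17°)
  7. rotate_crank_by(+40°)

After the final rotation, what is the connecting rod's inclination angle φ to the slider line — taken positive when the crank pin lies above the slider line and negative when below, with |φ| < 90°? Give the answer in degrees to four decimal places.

-3.5040

set_geometry: r = 13 mm, L = 153 mm, e = 20 mm; θ ← 0°
rotate_crank_by(-16°): θ ← 0° -16° = -16°
rotate_crank_by(-9°): θ ← -16° -9° = -25°
rotate_crank_by(+88°): θ ← -25° +88° = 63°
rotate_crank_by(-65°): θ ← 63° -65° = -2°
rotate_crank_by(+17°): θ ← -2° +17° = 15°
rotate_crank_by(+40°): θ ← 15° +40° = 55°
crank pin P = (r cos θ, r sin θ) = (7.456494, 10.648977)
h = r sin θ − e = 10.648977 − 20 = -9.351023
sin φ = h / L = -9.351023 / 153 = -0.06111780
φ = arcsin(-0.06111780) = -3.503976°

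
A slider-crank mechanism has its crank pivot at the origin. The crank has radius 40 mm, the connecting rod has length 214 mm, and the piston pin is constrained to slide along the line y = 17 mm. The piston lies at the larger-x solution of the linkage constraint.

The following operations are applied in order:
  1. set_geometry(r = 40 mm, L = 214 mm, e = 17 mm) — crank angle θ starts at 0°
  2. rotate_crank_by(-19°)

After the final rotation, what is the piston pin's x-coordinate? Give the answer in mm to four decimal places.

249.7043

set_geometry: r = 40 mm, L = 214 mm, e = 17 mm; θ ← 0°
rotate_crank_by(-19°): θ ← 0° -19° = -19°
crank pin P = (r cos θ, r sin θ) = (37.820743, -13.022726)
h = r sin θ − e = -13.022726 − 17 = -30.022726
x = r cos θ + √(L² − h²) = 37.820743 + √(45796.0 − 901.3641) = 37.820743 + 211.883543 = 249.704286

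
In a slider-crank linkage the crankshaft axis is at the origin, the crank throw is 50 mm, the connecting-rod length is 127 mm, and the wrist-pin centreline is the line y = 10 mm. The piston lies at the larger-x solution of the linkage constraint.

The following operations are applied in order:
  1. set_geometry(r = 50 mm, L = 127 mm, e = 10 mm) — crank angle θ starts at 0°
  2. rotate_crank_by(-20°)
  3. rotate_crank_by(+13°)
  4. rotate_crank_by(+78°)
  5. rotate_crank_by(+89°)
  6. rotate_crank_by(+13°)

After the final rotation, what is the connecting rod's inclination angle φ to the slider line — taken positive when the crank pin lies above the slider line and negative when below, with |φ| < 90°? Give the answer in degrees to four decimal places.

-1.7627

set_geometry: r = 50 mm, L = 127 mm, e = 10 mm; θ ← 0°
rotate_crank_by(-20°): θ ← 0° -20° = -20°
rotate_crank_by(+13°): θ ← -20° +13° = -7°
rotate_crank_by(+78°): θ ← -7° +78° = 71°
rotate_crank_by(+89°): θ ← 71° +89° = 160°
rotate_crank_by(+13°): θ ← 160° +13° = 173°
crank pin P = (r cos θ, r sin θ) = (-49.627308, 6.093467)
h = r sin θ − e = 6.093467 − 10 = -3.906533
sin φ = h / L = -3.906533 / 127 = -0.03076010
φ = arcsin(-0.03076010) = -1.762702°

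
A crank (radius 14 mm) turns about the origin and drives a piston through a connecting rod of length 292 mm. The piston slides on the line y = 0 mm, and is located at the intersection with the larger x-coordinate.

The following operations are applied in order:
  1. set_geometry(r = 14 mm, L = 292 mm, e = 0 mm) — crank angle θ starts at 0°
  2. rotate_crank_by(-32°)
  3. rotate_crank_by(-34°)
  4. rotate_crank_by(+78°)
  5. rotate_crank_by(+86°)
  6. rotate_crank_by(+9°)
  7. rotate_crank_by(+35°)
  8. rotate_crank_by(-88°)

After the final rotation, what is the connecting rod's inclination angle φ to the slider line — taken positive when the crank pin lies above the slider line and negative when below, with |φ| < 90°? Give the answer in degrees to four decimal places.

2.2230

set_geometry: r = 14 mm, L = 292 mm, e = 0 mm; θ ← 0°
rotate_crank_by(-32°): θ ← 0° -32° = -32°
rotate_crank_by(-34°): θ ← -32° -34° = -66°
rotate_crank_by(+78°): θ ← -66° +78° = 12°
rotate_crank_by(+86°): θ ← 12° +86° = 98°
rotate_crank_by(+9°): θ ← 98° +9° = 107°
rotate_crank_by(+35°): θ ← 107° +35° = 142°
rotate_crank_by(-88°): θ ← 142° -88° = 54°
crank pin P = (r cos θ, r sin θ) = (8.228994, 11.326238)
h = r sin θ − e = 11.326238 − 0 = 11.326238
sin φ = h / L = 11.326238 / 292 = 0.03878849
φ = arcsin(0.03878849) = 2.222974°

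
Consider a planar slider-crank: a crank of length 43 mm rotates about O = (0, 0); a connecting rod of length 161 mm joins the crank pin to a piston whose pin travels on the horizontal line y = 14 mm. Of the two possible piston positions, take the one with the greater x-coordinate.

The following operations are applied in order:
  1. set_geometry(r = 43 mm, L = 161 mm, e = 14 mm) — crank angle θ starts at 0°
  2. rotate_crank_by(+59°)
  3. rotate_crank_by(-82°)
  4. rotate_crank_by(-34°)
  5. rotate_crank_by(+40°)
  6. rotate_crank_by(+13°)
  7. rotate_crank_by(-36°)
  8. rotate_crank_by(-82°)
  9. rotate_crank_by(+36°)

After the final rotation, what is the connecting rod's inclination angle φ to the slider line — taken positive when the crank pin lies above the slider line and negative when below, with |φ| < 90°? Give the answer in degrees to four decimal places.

-20.6946

set_geometry: r = 43 mm, L = 161 mm, e = 14 mm; θ ← 0°
rotate_crank_by(+59°): θ ← 0° +59° = 59°
rotate_crank_by(-82°): θ ← 59° -82° = -23°
rotate_crank_by(-34°): θ ← -23° -34° = -57°
rotate_crank_by(+40°): θ ← -57° +40° = -17°
rotate_crank_by(+13°): θ ← -17° +13° = -4°
rotate_crank_by(-36°): θ ← -4° -36° = -40°
rotate_crank_by(-82°): θ ← -40° -82° = -122°
rotate_crank_by(+36°): θ ← -122° +36° = -86°
crank pin P = (r cos θ, r sin θ) = (2.999528, -42.895254)
h = r sin θ − e = -42.895254 − 14 = -56.895254
sin φ = h / L = -56.895254 / 161 = -0.35338667
φ = arcsin(-0.35338667) = -20.694600°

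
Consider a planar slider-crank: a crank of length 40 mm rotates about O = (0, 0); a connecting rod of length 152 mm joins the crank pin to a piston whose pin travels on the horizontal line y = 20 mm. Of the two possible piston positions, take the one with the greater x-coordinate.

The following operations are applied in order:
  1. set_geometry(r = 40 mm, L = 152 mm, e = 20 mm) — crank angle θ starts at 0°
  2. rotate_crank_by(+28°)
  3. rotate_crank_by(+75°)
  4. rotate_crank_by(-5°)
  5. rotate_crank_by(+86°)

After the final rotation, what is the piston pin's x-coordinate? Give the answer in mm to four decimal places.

set_geometry: r = 40 mm, L = 152 mm, e = 20 mm; θ ← 0°
rotate_crank_by(+28°): θ ← 0° +28° = 28°
rotate_crank_by(+75°): θ ← 28° +75° = 103°
rotate_crank_by(-5°): θ ← 103° -5° = 98°
rotate_crank_by(+86°): θ ← 98° +86° = 184°
crank pin P = (r cos θ, r sin θ) = (-39.902562, -2.790259)
h = r sin θ − e = -2.790259 − 20 = -22.790259
x = r cos θ + √(L² − h²) = -39.902562 + √(23104.0 − 519.3959) = -39.902562 + 150.281749 = 110.379187

110.3792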